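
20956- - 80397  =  101353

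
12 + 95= 107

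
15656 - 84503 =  - 68847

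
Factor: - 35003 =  - 17^1*29^1 *71^1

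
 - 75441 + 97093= 21652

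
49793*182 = 9062326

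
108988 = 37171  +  71817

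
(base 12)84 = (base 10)100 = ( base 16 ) 64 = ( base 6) 244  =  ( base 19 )55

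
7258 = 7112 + 146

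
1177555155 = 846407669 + 331147486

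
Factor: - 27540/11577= - 540/227 =-2^2 *3^3 * 5^1 *227^( - 1 )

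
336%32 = 16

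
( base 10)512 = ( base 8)1000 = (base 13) 305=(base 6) 2212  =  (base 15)242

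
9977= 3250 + 6727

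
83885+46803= 130688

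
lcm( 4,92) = 92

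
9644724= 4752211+4892513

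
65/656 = 65/656 = 0.10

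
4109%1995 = 119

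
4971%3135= 1836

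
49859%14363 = 6770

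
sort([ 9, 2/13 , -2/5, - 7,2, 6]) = [ - 7, - 2/5 , 2/13,  2, 6 , 9]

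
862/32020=431/16010 =0.03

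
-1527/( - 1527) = 1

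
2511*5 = 12555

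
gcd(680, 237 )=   1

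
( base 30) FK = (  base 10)470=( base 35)DF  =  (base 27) HB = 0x1D6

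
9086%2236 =142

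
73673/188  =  391  +  165/188=391.88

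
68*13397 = 910996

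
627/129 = 209/43 =4.86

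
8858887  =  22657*391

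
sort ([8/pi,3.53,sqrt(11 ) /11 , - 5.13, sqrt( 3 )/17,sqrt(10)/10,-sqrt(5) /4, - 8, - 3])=[ - 8, - 5.13, - 3, - sqrt( 5 ) /4,sqrt( 3 ) /17, sqrt(11 )/11, sqrt ( 10)/10,8/pi, 3.53 ]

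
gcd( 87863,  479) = 1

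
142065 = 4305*33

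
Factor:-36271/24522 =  - 2^( - 1) * 3^ ( - 1 )*19^1*23^1* 61^(  -  1 )*67^ (  -  1)*83^1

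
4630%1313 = 691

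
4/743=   4/743 = 0.01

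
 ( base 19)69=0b1111011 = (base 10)123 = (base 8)173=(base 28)4b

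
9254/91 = 1322/13=101.69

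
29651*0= 0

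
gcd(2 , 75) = 1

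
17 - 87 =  - 70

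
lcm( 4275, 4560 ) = 68400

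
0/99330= 0 =0.00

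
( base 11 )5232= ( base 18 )1372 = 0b1101100010100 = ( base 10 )6932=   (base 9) 10452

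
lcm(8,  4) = 8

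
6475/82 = 78 + 79/82   =  78.96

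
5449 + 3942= 9391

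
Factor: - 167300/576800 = -239/824 = - 2^(  -  3)*103^(- 1)*239^1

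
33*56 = 1848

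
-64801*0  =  0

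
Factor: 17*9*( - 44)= -6732= - 2^2*3^2* 11^1*17^1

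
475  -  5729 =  - 5254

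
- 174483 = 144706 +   -  319189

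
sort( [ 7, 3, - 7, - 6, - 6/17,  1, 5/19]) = [ - 7, - 6, -6/17, 5/19, 1,3,7]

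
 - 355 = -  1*355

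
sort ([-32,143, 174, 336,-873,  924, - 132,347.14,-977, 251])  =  [ - 977, - 873, - 132, - 32,  143,  174,251, 336 , 347.14, 924]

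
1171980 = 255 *4596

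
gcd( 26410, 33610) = 10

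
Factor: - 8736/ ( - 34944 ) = 1/4 = 2^ (-2)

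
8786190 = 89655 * 98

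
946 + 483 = 1429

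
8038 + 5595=13633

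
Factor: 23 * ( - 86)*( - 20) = 39560 = 2^3*5^1*23^1 * 43^1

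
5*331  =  1655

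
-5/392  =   - 5/392 = - 0.01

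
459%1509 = 459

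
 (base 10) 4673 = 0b1001001000001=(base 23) 8J4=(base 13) 2186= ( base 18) e7b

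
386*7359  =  2840574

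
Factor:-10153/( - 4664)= 923/424 = 2^(- 3)*13^1*53^(-1 )*71^1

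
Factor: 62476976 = 2^4 * 293^1*13327^1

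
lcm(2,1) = 2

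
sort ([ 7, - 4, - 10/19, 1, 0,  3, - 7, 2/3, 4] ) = [ - 7, - 4,-10/19, 0 , 2/3, 1,3, 4,7] 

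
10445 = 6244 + 4201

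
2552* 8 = 20416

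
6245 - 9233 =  - 2988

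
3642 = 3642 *1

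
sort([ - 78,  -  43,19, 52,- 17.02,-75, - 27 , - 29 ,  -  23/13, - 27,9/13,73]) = [ - 78, - 75, - 43, - 29, - 27,- 27,  -  17.02, - 23/13, 9/13,19,52,73 ] 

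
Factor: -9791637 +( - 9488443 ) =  - 19280080 = - 2^4*5^1*401^1*601^1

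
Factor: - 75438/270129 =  -2^1*3^2*11^1*709^( - 1) = -198/709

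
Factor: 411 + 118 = 23^2 = 529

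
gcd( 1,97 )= 1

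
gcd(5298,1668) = 6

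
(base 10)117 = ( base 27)49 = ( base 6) 313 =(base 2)1110101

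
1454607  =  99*14693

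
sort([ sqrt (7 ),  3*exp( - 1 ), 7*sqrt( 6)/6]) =[3*exp( - 1), sqrt(7 ),7*sqrt( 6) /6 ] 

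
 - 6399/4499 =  - 6399/4499 = -  1.42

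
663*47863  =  31733169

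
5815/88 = 66 + 7/88 = 66.08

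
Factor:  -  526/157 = -2^1* 157^(- 1)*263^1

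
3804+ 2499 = 6303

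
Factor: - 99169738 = -2^1 * 17^1  *2916757^1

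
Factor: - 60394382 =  - 2^1*30197191^1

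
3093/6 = 515 + 1/2=515.50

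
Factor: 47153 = 61^1*773^1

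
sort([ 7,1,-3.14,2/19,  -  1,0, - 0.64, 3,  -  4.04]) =[ - 4.04, - 3.14, - 1, - 0.64, 0,2/19,1 , 3, 7 ]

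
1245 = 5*249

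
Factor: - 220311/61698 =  - 2^( - 1)*3^1*113^( - 1 )*269^1 = -807/226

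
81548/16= 5096 + 3/4 = 5096.75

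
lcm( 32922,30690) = 1810710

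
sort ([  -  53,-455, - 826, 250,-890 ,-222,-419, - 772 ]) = [ -890, - 826,-772, - 455,  -  419, - 222, - 53,250 ]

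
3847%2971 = 876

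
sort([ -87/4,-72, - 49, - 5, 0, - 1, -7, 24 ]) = [-72, - 49, - 87/4,  -  7, - 5, - 1,0, 24]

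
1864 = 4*466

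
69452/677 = 102  +  398/677 = 102.59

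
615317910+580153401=1195471311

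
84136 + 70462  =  154598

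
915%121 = 68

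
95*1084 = 102980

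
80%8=0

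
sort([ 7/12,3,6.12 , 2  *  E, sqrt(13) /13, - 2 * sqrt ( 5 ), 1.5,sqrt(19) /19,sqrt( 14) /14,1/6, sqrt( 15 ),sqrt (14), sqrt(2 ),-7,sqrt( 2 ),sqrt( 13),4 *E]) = [-7, -2 * sqrt(5 ),1/6, sqrt(19 )/19 , sqrt(14 )/14, sqrt( 13) /13,7/12,sqrt( 2),sqrt( 2),1.5,3,sqrt( 13 ),sqrt( 14 ),sqrt(15),2*E,6.12,4*E ] 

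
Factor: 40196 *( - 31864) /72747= -1280805344/72747 =- 2^5*3^(-2 )* 7^1*13^1*59^(-1 )*137^(-1) *569^1 *773^1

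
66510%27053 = 12404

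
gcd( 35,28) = 7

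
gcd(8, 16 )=8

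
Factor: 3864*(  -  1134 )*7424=  -  2^12*3^5 * 7^2 * 23^1*29^1 =- 32530305024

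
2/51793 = 2/51793 = 0.00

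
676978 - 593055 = 83923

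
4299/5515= 4299/5515=0.78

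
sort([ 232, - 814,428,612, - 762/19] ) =[ - 814,  -  762/19, 232,428,612] 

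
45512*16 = 728192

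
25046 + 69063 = 94109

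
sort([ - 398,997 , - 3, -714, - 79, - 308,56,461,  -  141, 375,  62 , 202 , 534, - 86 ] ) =[ -714, - 398,- 308, - 141 ,-86, - 79, - 3, 56,  62, 202,  375, 461, 534,997]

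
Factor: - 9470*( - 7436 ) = 2^3* 5^1*11^1*13^2*947^1 = 70418920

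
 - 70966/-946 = 35483/473 = 75.02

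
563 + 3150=3713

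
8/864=1/108   =  0.01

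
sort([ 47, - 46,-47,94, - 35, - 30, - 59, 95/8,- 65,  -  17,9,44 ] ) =[ - 65, - 59, -47, - 46, - 35, - 30, - 17  ,  9,95/8, 44, 47  ,  94] 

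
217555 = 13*16735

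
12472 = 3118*4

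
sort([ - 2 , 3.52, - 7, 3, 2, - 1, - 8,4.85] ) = [-8, - 7 ,  -  2 , - 1, 2, 3,  3.52,4.85 ]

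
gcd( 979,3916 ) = 979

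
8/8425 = 8/8425 = 0.00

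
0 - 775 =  - 775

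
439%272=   167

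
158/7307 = 158/7307= 0.02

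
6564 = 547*12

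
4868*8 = 38944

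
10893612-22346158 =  - 11452546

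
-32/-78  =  16/39 = 0.41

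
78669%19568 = 397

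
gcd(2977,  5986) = 1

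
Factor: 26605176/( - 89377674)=-4434196/14896279 = - 2^2*13^1*269^1 * 317^1 * 14896279^( - 1 ) 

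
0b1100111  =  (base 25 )43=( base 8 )147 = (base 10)103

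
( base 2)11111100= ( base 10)252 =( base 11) 20A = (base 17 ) EE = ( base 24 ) ac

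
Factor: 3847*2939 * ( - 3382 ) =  - 38238018206 = - 2^1*19^1 *89^1*2939^1*3847^1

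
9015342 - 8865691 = 149651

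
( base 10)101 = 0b1100101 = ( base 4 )1211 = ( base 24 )45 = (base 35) 2v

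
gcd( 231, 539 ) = 77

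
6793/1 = 6793 = 6793.00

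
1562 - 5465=-3903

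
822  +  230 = 1052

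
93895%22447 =4107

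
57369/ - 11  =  -5216 + 7/11= - 5215.36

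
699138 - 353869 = 345269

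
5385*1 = 5385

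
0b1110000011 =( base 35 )po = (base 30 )TT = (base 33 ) R8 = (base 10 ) 899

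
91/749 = 13/107 = 0.12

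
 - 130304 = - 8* 16288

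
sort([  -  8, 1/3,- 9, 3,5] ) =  [ - 9, - 8, 1/3,3, 5 ] 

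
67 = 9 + 58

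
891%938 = 891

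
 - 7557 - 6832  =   - 14389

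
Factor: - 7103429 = - 7103429^1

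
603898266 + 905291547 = 1509189813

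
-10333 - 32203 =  - 42536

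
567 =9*63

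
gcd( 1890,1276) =2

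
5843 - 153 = 5690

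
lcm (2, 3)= 6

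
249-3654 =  - 3405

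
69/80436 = 23/26812 = 0.00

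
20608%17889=2719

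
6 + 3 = 9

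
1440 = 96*15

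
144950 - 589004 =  - 444054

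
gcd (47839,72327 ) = 1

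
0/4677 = 0 =0.00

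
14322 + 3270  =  17592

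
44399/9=4933 + 2/9 = 4933.22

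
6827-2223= 4604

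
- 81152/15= - 5411 + 13/15= - 5410.13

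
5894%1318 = 622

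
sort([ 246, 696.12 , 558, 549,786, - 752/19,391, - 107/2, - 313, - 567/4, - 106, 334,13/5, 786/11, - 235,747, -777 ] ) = [ - 777 , - 313, - 235, - 567/4, - 106,  -  107/2, - 752/19, 13/5 , 786/11,246,334,391,  549,558, 696.12, 747,786 ]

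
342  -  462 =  -120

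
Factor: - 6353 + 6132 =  - 221 =- 13^1*17^1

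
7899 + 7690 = 15589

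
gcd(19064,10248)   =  8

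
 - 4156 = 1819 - 5975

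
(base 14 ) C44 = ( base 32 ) 2bc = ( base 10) 2412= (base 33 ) 273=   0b100101101100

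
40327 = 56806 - 16479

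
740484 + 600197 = 1340681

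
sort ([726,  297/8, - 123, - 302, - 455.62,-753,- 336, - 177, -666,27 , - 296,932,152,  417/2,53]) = [ - 753, - 666, - 455.62,  -  336, - 302,-296, - 177, - 123,27,297/8,53 , 152, 417/2,  726,932 ] 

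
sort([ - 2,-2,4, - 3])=[ - 3, - 2, - 2,4 ]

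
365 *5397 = 1969905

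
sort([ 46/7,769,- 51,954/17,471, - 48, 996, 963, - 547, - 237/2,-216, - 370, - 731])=[ - 731, - 547, - 370, - 216, - 237/2, - 51, - 48, 46/7, 954/17, 471, 769, 963, 996]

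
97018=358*271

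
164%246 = 164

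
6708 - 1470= 5238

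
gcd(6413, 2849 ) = 11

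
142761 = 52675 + 90086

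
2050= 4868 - 2818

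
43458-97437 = -53979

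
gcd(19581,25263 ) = 3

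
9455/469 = 20+75/469  =  20.16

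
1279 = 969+310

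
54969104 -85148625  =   - 30179521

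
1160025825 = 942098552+217927273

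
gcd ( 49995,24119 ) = 1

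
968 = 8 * 121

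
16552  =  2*8276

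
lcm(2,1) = 2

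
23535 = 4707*5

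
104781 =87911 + 16870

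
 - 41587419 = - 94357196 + 52769777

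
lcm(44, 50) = 1100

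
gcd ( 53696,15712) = 32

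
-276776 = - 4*69194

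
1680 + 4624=6304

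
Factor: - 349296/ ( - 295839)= 116432/98613=2^4*3^( - 2) * 19^1* 383^1*10957^( - 1 )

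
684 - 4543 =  - 3859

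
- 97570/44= - 4435/2  =  -  2217.50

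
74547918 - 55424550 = 19123368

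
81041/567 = 81041/567 =142.93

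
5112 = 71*72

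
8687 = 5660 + 3027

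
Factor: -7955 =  - 5^1 * 37^1*43^1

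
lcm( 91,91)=91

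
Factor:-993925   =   - 5^2*83^1  *479^1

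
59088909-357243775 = -298154866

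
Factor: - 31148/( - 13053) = 2^2*3^(- 1)*13^1*19^( - 1) * 229^( - 1 )*599^1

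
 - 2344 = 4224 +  - 6568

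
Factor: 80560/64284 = 20140/16071 = 2^2*3^( - 1) * 5^1*11^ ( - 1)*19^1*53^1*487^( - 1 ) 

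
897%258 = 123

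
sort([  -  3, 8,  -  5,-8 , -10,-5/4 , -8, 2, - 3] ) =[-10,-8, - 8,  -  5,-3, - 3,- 5/4,  2, 8]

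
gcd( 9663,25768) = 3221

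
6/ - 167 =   -  6/167 = - 0.04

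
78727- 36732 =41995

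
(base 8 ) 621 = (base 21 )j2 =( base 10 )401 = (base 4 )12101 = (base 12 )295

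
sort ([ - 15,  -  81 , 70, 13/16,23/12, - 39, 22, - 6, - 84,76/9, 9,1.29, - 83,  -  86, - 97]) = [ - 97, - 86,  -  84, -83,-81, - 39, - 15, - 6,13/16, 1.29,23/12, 76/9,9, 22, 70 ] 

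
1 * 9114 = 9114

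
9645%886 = 785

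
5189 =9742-4553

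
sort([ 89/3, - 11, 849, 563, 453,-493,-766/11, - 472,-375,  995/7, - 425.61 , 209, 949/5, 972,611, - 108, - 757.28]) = [ - 757.28, - 493, - 472, -425.61, -375, - 108, - 766/11, - 11, 89/3,995/7,949/5, 209, 453, 563,611, 849 , 972] 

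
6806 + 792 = 7598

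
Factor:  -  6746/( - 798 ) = 3^(-1)*7^( - 1)*19^( -1)*  3373^1 = 3373/399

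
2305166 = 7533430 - 5228264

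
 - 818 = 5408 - 6226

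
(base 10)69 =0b1000101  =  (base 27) 2F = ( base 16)45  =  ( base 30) 29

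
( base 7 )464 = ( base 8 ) 362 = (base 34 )74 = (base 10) 242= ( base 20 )C2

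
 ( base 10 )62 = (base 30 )22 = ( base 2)111110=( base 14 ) 46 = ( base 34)1S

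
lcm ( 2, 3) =6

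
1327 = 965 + 362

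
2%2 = 0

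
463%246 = 217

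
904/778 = 452/389  =  1.16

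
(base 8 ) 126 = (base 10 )86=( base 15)5B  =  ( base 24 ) 3E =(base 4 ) 1112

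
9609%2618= 1755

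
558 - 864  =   - 306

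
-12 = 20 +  - 32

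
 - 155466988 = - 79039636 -76427352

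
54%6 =0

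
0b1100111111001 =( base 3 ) 100010021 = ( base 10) 6649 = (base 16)19f9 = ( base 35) 5EY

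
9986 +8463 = 18449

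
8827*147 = 1297569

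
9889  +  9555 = 19444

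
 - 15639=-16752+1113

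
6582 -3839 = 2743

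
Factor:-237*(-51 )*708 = 8557596 = 2^2*3^3*17^1*59^1*79^1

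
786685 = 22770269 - 21983584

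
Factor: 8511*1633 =13898463=3^1 * 23^1*71^1 * 2837^1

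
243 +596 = 839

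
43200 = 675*64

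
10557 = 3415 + 7142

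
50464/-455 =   -  111 + 41/455 = - 110.91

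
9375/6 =3125/2= 1562.50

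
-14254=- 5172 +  - 9082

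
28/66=14/33 = 0.42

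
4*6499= 25996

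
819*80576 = 65991744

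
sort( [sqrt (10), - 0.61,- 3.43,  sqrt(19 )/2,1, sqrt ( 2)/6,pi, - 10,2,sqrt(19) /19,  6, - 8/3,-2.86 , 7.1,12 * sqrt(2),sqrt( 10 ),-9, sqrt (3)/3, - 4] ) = [-10, -9, -4,-3.43 , - 2.86,-8/3, -0.61,sqrt(19)/19, sqrt(2) /6 , sqrt( 3 )/3,1,2, sqrt(19) /2,pi,sqrt( 10 ),sqrt( 10 ),  6,7.1, 12 * sqrt(2)]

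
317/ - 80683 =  - 1 + 80366/80683 = - 0.00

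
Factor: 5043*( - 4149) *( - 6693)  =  140040363051=   3^4*23^1*41^2* 97^1 * 461^1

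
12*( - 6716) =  - 80592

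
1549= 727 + 822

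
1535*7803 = 11977605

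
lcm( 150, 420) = 2100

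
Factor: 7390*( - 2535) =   -  18733650 = -2^1*3^1*5^2*13^2*739^1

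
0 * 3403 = 0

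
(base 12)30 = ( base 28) 18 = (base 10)36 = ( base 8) 44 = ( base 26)1a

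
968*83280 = 80615040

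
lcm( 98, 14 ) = 98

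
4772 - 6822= -2050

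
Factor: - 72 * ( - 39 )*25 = 70200 = 2^3*3^3*5^2*13^1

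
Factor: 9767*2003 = 19563301 = 2003^1*9767^1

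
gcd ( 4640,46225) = 5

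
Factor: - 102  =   - 2^1*3^1 *17^1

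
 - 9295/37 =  - 9295/37 = - 251.22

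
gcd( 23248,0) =23248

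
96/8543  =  96/8543 = 0.01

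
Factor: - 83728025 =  - 5^2*3349121^1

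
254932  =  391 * 652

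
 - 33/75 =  - 1 + 14/25=- 0.44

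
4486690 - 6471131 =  - 1984441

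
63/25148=63/25148 = 0.00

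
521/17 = 30 + 11/17= 30.65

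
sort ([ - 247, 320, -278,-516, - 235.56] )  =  [ - 516 ,- 278, - 247, - 235.56,320]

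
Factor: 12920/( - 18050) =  - 2^2*5^(  -  1) * 17^1 * 19^(- 1 ) = -  68/95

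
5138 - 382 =4756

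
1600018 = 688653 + 911365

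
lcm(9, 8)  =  72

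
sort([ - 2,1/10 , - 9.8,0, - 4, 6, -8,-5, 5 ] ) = [ - 9.8, - 8, - 5, - 4 , - 2,0, 1/10,5,  6]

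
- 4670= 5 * ( - 934 ) 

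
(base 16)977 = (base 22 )503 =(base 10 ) 2423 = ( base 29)2pg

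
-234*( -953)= 223002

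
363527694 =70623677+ 292904017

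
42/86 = 21/43 = 0.49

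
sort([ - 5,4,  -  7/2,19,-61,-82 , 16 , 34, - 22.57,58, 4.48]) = [ -82 , - 61, - 22.57,-5,-7/2, 4,4.48,16,19, 34 , 58]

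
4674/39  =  119 + 11/13 = 119.85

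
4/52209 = 4/52209 = 0.00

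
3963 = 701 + 3262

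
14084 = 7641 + 6443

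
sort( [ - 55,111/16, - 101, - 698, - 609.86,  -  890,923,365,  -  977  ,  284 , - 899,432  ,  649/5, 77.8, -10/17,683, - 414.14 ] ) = [- 977, - 899,  -  890, -698, - 609.86,- 414.14, - 101 , - 55, - 10/17,111/16, 77.8,  649/5, 284,365,432,683, 923]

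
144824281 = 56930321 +87893960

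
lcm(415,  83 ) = 415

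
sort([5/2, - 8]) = [ - 8,5/2 ]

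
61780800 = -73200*( - 844)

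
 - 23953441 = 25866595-49820036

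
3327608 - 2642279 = 685329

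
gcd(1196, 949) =13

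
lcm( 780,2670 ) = 69420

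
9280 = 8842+438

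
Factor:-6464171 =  - 7^1*923453^1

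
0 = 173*0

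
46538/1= 46538 = 46538.00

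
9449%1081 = 801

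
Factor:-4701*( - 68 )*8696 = 2^5*3^1*17^1*1087^1*1567^1 = 2779832928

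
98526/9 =10947 + 1/3 = 10947.33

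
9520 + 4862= 14382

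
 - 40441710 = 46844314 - 87286024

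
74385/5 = 14877  =  14877.00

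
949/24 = 39 + 13/24 = 39.54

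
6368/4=1592=1592.00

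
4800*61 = 292800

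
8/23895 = 8/23895 = 0.00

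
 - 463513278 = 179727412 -643240690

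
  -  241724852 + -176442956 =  - 418167808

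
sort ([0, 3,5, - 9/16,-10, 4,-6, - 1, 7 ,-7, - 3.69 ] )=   [ - 10,-7,  -  6, - 3.69,  -  1 ,-9/16 , 0, 3, 4, 5, 7]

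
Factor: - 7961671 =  - 2551^1 * 3121^1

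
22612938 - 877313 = 21735625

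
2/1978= 1/989=0.00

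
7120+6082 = 13202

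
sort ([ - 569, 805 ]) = [  -  569,  805]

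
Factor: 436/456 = 109/114 = 2^(-1)*3^( - 1 )*19^ ( - 1)*109^1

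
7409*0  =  0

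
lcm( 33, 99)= 99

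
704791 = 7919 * 89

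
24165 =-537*( - 45)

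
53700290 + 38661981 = 92362271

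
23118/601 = 38 + 280/601= 38.47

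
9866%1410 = 1406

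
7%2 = 1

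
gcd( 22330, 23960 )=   10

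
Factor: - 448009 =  - 53^1*79^1*107^1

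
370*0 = 0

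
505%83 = 7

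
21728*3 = 65184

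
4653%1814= 1025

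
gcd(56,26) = 2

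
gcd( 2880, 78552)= 72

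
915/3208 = 915/3208  =  0.29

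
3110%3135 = 3110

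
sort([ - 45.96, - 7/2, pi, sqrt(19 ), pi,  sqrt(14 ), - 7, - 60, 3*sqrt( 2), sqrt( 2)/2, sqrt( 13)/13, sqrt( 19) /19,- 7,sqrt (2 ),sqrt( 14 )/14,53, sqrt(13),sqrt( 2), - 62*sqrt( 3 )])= [ - 62*sqrt(3 ),- 60, -45.96, -7,-7, - 7/2, sqrt(19) /19, sqrt( 14 )/14, sqrt( 13 ) /13,sqrt( 2)/2, sqrt( 2),sqrt (2),pi, pi,sqrt( 13 ), sqrt(14), 3*sqrt(2 ) , sqrt( 19 ),53 ] 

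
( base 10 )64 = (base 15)44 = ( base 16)40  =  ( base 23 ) 2i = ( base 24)2g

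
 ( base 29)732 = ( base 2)1011101011000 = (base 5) 142401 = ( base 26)8lm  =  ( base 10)5976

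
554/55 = 554/55 = 10.07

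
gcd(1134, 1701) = 567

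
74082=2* 37041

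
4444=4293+151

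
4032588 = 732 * 5509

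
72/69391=72/69391 = 0.00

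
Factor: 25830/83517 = 2^1 *3^1*5^1*97^(-1) = 30/97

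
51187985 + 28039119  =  79227104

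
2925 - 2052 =873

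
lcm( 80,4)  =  80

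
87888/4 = 21972 = 21972.00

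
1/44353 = 1/44353 = 0.00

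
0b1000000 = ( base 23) 2i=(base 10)64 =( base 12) 54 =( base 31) 22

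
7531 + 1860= 9391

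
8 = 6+2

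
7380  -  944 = 6436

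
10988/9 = 10988/9=1220.89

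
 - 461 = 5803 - 6264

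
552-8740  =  - 8188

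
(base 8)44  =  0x24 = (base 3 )1100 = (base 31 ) 15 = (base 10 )36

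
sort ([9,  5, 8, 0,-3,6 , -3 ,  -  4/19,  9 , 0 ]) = [-3, - 3, - 4/19, 0, 0, 5 , 6 , 8 , 9 , 9 ]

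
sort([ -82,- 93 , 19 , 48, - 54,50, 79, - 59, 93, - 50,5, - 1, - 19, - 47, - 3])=[- 93, - 82, - 59, - 54, - 50, - 47, - 19, - 3, - 1,  5,  19,  48, 50 , 79  ,  93] 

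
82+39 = 121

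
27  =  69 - 42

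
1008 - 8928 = -7920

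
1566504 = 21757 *72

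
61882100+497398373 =559280473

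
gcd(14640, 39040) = 4880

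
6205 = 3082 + 3123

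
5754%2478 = 798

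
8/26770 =4/13385  =  0.00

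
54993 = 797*69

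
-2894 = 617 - 3511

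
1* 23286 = 23286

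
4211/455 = 9 + 116/455 = 9.25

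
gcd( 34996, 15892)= 4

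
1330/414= 3 + 44/207 = 3.21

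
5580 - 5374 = 206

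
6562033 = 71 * 92423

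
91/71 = 1 + 20/71  =  1.28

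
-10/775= -2/155 = - 0.01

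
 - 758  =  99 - 857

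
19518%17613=1905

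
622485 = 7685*81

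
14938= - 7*( - 2134 )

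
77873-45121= 32752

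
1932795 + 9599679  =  11532474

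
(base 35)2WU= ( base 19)9I9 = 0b111000010000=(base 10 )3600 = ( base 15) 1100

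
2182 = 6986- 4804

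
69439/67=69439/67 = 1036.40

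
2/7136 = 1/3568 = 0.00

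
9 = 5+4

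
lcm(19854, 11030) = 99270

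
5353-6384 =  - 1031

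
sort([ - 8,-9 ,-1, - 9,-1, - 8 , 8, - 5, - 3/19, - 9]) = [ - 9, - 9,-9, - 8, - 8,-5,-1, - 1 , - 3/19,8] 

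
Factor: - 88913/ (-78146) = 2^( - 1)*11^1 * 41^( - 1 )*59^1*137^1*  953^ ( - 1)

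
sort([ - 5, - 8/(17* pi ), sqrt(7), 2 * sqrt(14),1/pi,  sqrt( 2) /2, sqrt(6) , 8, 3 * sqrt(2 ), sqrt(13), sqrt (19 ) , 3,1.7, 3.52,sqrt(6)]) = [ - 5, - 8/(17*pi ), 1/pi, sqrt( 2)/2, 1.7,sqrt(6), sqrt(6), sqrt(7), 3,3.52, sqrt(13), 3*sqrt(2),sqrt(19 ),2 *sqrt( 14),8] 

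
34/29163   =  34/29163 = 0.00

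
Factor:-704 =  - 2^6*11^1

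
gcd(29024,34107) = 1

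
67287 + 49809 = 117096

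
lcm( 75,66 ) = 1650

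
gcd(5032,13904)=8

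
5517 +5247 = 10764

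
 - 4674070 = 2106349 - 6780419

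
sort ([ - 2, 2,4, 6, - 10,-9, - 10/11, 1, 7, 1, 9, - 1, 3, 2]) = [ - 10, - 9, - 2, - 1,  -  10/11, 1,  1 , 2, 2,  3,4, 6,7, 9 ]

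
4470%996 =486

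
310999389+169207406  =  480206795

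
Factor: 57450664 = 2^3*397^1*18089^1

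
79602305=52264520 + 27337785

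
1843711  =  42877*43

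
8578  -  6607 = 1971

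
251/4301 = 251/4301 = 0.06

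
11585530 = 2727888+8857642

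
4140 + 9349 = 13489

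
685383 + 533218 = 1218601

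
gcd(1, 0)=1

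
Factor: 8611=79^1*109^1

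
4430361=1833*2417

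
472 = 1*472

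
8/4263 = 8/4263  =  0.00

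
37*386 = 14282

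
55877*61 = 3408497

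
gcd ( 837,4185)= 837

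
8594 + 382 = 8976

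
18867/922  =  20 + 427/922 = 20.46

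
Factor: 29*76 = 2^2*19^1* 29^1 = 2204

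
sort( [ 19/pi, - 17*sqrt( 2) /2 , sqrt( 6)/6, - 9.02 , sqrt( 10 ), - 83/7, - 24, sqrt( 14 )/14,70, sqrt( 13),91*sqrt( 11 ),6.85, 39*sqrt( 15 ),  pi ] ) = [-24, - 17*sqrt( 2 )/2 , - 83/7, - 9.02, sqrt( 14)/14, sqrt ( 6)/6, pi,sqrt( 10), sqrt(13), 19/pi,6.85, 70 , 39*sqrt( 15), 91 * sqrt( 11) ] 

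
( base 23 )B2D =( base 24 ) A4M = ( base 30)6FS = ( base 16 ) 16F6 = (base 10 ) 5878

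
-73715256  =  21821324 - 95536580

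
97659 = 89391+8268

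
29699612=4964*5983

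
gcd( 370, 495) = 5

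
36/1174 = 18/587=0.03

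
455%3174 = 455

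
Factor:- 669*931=  -  3^1 * 7^2*19^1*223^1 = - 622839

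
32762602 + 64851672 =97614274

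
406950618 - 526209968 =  - 119259350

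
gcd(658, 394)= 2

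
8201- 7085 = 1116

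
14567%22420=14567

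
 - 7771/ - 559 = 13 + 504/559 = 13.90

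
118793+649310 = 768103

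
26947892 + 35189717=62137609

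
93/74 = 1+19/74=1.26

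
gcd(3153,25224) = 3153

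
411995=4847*85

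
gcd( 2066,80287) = 1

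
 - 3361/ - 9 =3361/9 = 373.44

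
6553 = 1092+5461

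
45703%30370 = 15333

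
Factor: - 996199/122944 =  - 2^(-6)*17^( - 1)*23^1*113^( - 1) * 43313^1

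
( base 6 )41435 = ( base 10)5567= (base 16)15bf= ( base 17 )1248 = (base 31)5OI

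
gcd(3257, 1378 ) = 1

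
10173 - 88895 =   -  78722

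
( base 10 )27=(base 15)1C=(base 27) 10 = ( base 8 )33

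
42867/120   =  357+9/40  =  357.23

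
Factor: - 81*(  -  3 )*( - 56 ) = - 13608 = - 2^3*3^5*7^1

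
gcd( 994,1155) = 7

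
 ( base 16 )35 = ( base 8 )65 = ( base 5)203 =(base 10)53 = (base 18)2H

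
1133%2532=1133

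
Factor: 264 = 2^3 *3^1 * 11^1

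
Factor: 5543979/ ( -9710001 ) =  - 3^(- 1)*41^1* 47^1 * 137^1*154127^(- 1 )=- 263999/462381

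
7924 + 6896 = 14820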